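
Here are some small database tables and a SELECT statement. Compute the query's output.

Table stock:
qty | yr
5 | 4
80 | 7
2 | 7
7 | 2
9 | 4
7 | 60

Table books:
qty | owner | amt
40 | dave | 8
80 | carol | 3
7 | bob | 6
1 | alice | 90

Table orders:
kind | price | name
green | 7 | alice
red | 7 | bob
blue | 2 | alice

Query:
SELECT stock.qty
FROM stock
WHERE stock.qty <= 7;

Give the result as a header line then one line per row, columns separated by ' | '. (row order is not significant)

== RESULT ==
stock.qty
5
2
7
7

Derivation:
After WHERE (4 rows):
stock.qty | stock.yr
5 | 4
2 | 7
7 | 2
7 | 60
After SELECT (4 rows):
stock.qty
5
2
7
7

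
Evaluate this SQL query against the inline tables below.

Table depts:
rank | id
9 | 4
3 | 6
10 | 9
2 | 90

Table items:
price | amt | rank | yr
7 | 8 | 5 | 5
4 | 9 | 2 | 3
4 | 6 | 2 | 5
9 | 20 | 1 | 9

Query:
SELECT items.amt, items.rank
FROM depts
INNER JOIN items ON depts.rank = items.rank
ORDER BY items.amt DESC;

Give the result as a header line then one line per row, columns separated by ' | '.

After JOIN items (2 rows):
depts.rank | depts.id | items.price | items.amt | items.rank | items.yr
2 | 90 | 4 | 9 | 2 | 3
2 | 90 | 4 | 6 | 2 | 5
After SELECT (2 rows):
items.amt | items.rank
9 | 2
6 | 2
After ORDER BY (2 rows):
items.amt | items.rank
9 | 2
6 | 2

== RESULT ==
items.amt | items.rank
9 | 2
6 | 2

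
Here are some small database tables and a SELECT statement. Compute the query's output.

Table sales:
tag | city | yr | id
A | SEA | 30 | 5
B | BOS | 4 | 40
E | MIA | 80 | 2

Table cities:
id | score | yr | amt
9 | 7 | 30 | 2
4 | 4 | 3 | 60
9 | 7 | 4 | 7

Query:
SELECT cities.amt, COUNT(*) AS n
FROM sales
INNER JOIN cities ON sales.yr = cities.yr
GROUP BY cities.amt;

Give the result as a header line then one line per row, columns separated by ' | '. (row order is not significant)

After JOIN cities (2 rows):
sales.tag | sales.city | sales.yr | sales.id | cities.id | cities.score | cities.yr | cities.amt
A | SEA | 30 | 5 | 9 | 7 | 30 | 2
B | BOS | 4 | 40 | 9 | 7 | 4 | 7
After GROUP BY (2 rows):
cities.amt | n
2 | 1
7 | 1

== RESULT ==
cities.amt | n
2 | 1
7 | 1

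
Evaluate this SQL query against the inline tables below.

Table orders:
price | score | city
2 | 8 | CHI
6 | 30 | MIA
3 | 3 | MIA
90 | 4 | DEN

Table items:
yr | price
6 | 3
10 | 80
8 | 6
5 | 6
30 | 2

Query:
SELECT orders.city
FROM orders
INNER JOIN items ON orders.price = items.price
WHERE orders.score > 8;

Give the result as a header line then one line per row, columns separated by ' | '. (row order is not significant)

== RESULT ==
orders.city
MIA
MIA

Derivation:
After JOIN items (4 rows):
orders.price | orders.score | orders.city | items.yr | items.price
2 | 8 | CHI | 30 | 2
6 | 30 | MIA | 8 | 6
6 | 30 | MIA | 5 | 6
3 | 3 | MIA | 6 | 3
After WHERE (2 rows):
orders.price | orders.score | orders.city | items.yr | items.price
6 | 30 | MIA | 8 | 6
6 | 30 | MIA | 5 | 6
After SELECT (2 rows):
orders.city
MIA
MIA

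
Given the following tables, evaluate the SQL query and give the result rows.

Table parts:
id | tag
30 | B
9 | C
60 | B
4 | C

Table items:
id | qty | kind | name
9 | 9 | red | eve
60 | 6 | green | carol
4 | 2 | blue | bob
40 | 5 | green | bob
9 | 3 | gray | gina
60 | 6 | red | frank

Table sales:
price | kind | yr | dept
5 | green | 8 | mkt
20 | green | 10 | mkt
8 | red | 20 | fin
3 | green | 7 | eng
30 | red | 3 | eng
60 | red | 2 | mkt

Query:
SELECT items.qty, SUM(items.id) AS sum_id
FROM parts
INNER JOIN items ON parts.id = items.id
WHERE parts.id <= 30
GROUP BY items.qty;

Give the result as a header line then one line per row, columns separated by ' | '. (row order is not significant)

== RESULT ==
items.qty | sum_id
9 | 9
3 | 9
2 | 4

Derivation:
After JOIN items (5 rows):
parts.id | parts.tag | items.id | items.qty | items.kind | items.name
9 | C | 9 | 9 | red | eve
9 | C | 9 | 3 | gray | gina
60 | B | 60 | 6 | green | carol
60 | B | 60 | 6 | red | frank
4 | C | 4 | 2 | blue | bob
After WHERE (3 rows):
parts.id | parts.tag | items.id | items.qty | items.kind | items.name
9 | C | 9 | 9 | red | eve
9 | C | 9 | 3 | gray | gina
4 | C | 4 | 2 | blue | bob
After GROUP BY (3 rows):
items.qty | sum_id
9 | 9
3 | 9
2 | 4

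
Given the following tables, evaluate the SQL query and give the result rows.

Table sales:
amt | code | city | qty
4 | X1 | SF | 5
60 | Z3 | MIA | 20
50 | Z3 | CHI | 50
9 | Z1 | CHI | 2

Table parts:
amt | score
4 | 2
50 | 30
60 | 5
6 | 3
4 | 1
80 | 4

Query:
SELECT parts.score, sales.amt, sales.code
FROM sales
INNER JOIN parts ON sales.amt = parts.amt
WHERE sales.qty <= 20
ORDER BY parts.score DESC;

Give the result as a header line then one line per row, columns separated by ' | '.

== RESULT ==
parts.score | sales.amt | sales.code
5 | 60 | Z3
2 | 4 | X1
1 | 4 | X1

Derivation:
After JOIN parts (4 rows):
sales.amt | sales.code | sales.city | sales.qty | parts.amt | parts.score
4 | X1 | SF | 5 | 4 | 2
4 | X1 | SF | 5 | 4 | 1
60 | Z3 | MIA | 20 | 60 | 5
50 | Z3 | CHI | 50 | 50 | 30
After WHERE (3 rows):
sales.amt | sales.code | sales.city | sales.qty | parts.amt | parts.score
4 | X1 | SF | 5 | 4 | 2
4 | X1 | SF | 5 | 4 | 1
60 | Z3 | MIA | 20 | 60 | 5
After SELECT (3 rows):
parts.score | sales.amt | sales.code
2 | 4 | X1
1 | 4 | X1
5 | 60 | Z3
After ORDER BY (3 rows):
parts.score | sales.amt | sales.code
5 | 60 | Z3
2 | 4 | X1
1 | 4 | X1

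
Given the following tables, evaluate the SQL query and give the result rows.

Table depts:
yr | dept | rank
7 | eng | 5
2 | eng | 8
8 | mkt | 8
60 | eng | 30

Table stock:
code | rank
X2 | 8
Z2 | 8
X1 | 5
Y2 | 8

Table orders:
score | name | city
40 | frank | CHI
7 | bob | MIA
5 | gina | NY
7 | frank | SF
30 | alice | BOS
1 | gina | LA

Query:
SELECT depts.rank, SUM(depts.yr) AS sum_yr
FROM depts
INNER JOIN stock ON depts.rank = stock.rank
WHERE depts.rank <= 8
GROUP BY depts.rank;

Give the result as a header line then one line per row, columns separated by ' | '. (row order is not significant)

After JOIN stock (7 rows):
depts.yr | depts.dept | depts.rank | stock.code | stock.rank
7 | eng | 5 | X1 | 5
2 | eng | 8 | X2 | 8
2 | eng | 8 | Z2 | 8
2 | eng | 8 | Y2 | 8
8 | mkt | 8 | X2 | 8
8 | mkt | 8 | Z2 | 8
8 | mkt | 8 | Y2 | 8
After WHERE (7 rows):
depts.yr | depts.dept | depts.rank | stock.code | stock.rank
7 | eng | 5 | X1 | 5
2 | eng | 8 | X2 | 8
2 | eng | 8 | Z2 | 8
2 | eng | 8 | Y2 | 8
8 | mkt | 8 | X2 | 8
8 | mkt | 8 | Z2 | 8
8 | mkt | 8 | Y2 | 8
After GROUP BY (2 rows):
depts.rank | sum_yr
5 | 7
8 | 30

== RESULT ==
depts.rank | sum_yr
5 | 7
8 | 30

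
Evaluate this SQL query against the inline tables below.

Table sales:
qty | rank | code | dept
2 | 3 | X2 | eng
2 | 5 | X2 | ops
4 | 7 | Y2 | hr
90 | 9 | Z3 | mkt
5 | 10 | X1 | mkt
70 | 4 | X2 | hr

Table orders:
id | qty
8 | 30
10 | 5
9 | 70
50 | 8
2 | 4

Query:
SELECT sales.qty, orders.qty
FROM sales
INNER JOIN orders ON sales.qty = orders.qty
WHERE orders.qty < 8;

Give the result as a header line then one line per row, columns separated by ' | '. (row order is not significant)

After JOIN orders (3 rows):
sales.qty | sales.rank | sales.code | sales.dept | orders.id | orders.qty
4 | 7 | Y2 | hr | 2 | 4
5 | 10 | X1 | mkt | 10 | 5
70 | 4 | X2 | hr | 9 | 70
After WHERE (2 rows):
sales.qty | sales.rank | sales.code | sales.dept | orders.id | orders.qty
4 | 7 | Y2 | hr | 2 | 4
5 | 10 | X1 | mkt | 10 | 5
After SELECT (2 rows):
sales.qty | orders.qty
4 | 4
5 | 5

== RESULT ==
sales.qty | orders.qty
4 | 4
5 | 5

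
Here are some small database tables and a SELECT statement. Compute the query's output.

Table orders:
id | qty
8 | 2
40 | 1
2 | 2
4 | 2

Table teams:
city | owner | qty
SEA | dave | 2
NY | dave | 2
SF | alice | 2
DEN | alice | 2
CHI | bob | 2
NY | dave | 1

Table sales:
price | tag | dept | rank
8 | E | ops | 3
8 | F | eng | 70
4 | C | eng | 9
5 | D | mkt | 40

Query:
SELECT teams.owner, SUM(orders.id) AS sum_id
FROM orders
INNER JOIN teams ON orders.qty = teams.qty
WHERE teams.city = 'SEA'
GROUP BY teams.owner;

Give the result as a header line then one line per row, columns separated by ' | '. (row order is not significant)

== RESULT ==
teams.owner | sum_id
dave | 14

Derivation:
After JOIN teams (16 rows):
orders.id | orders.qty | teams.city | teams.owner | teams.qty
8 | 2 | SEA | dave | 2
8 | 2 | NY | dave | 2
8 | 2 | SF | alice | 2
8 | 2 | DEN | alice | 2
8 | 2 | CHI | bob | 2
40 | 1 | NY | dave | 1
2 | 2 | SEA | dave | 2
2 | 2 | NY | dave | 2
2 | 2 | SF | alice | 2
2 | 2 | DEN | alice | 2
2 | 2 | CHI | bob | 2
4 | 2 | SEA | dave | 2
4 | 2 | NY | dave | 2
4 | 2 | SF | alice | 2
4 | 2 | DEN | alice | 2
4 | 2 | CHI | bob | 2
After WHERE (3 rows):
orders.id | orders.qty | teams.city | teams.owner | teams.qty
8 | 2 | SEA | dave | 2
2 | 2 | SEA | dave | 2
4 | 2 | SEA | dave | 2
After GROUP BY (1 rows):
teams.owner | sum_id
dave | 14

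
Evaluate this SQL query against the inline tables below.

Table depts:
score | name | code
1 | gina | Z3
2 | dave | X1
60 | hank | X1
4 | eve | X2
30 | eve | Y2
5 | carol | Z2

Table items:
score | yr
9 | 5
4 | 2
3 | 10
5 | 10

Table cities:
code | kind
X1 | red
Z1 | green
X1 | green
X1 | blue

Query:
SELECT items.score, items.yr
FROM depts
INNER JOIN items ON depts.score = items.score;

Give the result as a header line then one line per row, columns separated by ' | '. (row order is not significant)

After JOIN items (2 rows):
depts.score | depts.name | depts.code | items.score | items.yr
4 | eve | X2 | 4 | 2
5 | carol | Z2 | 5 | 10
After SELECT (2 rows):
items.score | items.yr
4 | 2
5 | 10

== RESULT ==
items.score | items.yr
4 | 2
5 | 10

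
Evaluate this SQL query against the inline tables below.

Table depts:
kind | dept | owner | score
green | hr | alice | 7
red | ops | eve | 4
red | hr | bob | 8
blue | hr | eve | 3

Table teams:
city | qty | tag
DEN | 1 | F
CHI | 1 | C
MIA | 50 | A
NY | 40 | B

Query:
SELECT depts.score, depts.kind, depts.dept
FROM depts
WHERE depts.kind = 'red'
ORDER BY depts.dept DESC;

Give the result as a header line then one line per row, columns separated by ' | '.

== RESULT ==
depts.score | depts.kind | depts.dept
4 | red | ops
8 | red | hr

Derivation:
After WHERE (2 rows):
depts.kind | depts.dept | depts.owner | depts.score
red | ops | eve | 4
red | hr | bob | 8
After SELECT (2 rows):
depts.score | depts.kind | depts.dept
4 | red | ops
8 | red | hr
After ORDER BY (2 rows):
depts.score | depts.kind | depts.dept
4 | red | ops
8 | red | hr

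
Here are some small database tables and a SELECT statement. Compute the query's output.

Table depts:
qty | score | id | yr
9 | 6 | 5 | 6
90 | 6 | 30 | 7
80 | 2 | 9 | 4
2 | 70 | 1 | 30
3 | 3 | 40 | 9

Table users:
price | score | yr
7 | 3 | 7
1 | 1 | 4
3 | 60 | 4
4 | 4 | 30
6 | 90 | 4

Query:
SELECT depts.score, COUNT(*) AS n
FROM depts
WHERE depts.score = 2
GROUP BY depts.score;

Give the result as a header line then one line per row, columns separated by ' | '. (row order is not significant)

== RESULT ==
depts.score | n
2 | 1

Derivation:
After WHERE (1 rows):
depts.qty | depts.score | depts.id | depts.yr
80 | 2 | 9 | 4
After GROUP BY (1 rows):
depts.score | n
2 | 1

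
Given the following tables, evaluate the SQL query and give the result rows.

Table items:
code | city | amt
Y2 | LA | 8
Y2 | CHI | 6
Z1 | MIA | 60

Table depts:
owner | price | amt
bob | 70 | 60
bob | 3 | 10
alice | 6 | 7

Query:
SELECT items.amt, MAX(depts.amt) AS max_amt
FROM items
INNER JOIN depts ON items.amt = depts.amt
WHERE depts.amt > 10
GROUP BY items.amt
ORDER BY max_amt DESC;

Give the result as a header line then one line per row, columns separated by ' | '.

== RESULT ==
items.amt | max_amt
60 | 60

Derivation:
After JOIN depts (1 rows):
items.code | items.city | items.amt | depts.owner | depts.price | depts.amt
Z1 | MIA | 60 | bob | 70 | 60
After WHERE (1 rows):
items.code | items.city | items.amt | depts.owner | depts.price | depts.amt
Z1 | MIA | 60 | bob | 70 | 60
After GROUP BY (1 rows):
items.amt | max_amt
60 | 60
After ORDER BY (1 rows):
items.amt | max_amt
60 | 60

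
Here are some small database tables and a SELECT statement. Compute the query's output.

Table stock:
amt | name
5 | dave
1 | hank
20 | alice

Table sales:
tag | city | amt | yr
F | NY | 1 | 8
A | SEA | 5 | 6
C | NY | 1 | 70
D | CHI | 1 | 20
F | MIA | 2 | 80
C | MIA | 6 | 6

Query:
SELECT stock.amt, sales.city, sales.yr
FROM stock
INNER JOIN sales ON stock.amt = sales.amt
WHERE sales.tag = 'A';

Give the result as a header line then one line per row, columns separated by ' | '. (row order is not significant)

== RESULT ==
stock.amt | sales.city | sales.yr
5 | SEA | 6

Derivation:
After JOIN sales (4 rows):
stock.amt | stock.name | sales.tag | sales.city | sales.amt | sales.yr
5 | dave | A | SEA | 5 | 6
1 | hank | F | NY | 1 | 8
1 | hank | C | NY | 1 | 70
1 | hank | D | CHI | 1 | 20
After WHERE (1 rows):
stock.amt | stock.name | sales.tag | sales.city | sales.amt | sales.yr
5 | dave | A | SEA | 5 | 6
After SELECT (1 rows):
stock.amt | sales.city | sales.yr
5 | SEA | 6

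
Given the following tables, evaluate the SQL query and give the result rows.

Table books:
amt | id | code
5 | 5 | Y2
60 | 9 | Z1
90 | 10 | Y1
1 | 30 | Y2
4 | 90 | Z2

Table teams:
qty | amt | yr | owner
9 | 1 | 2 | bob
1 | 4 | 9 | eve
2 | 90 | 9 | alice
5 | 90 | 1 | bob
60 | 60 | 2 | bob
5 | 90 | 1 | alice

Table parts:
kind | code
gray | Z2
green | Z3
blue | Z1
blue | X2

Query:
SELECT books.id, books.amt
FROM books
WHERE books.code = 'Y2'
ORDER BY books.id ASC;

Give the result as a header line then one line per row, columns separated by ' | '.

== RESULT ==
books.id | books.amt
5 | 5
30 | 1

Derivation:
After WHERE (2 rows):
books.amt | books.id | books.code
5 | 5 | Y2
1 | 30 | Y2
After SELECT (2 rows):
books.id | books.amt
5 | 5
30 | 1
After ORDER BY (2 rows):
books.id | books.amt
5 | 5
30 | 1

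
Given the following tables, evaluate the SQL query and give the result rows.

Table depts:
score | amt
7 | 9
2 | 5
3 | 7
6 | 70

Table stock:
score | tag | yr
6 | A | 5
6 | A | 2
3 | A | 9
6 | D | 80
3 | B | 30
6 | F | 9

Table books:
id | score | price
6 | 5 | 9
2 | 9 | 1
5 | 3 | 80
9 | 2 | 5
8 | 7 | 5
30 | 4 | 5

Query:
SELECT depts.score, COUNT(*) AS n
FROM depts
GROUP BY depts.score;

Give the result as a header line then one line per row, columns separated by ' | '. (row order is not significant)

== RESULT ==
depts.score | n
7 | 1
2 | 1
3 | 1
6 | 1

Derivation:
After GROUP BY (4 rows):
depts.score | n
7 | 1
2 | 1
3 | 1
6 | 1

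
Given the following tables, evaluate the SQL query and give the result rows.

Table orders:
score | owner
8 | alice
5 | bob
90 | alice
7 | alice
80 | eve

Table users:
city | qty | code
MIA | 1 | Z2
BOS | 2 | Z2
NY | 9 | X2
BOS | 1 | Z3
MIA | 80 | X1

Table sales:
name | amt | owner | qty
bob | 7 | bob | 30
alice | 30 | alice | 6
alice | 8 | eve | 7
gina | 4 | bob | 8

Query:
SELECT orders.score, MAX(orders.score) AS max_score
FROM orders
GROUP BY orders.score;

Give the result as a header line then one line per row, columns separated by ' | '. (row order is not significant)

== RESULT ==
orders.score | max_score
8 | 8
5 | 5
90 | 90
7 | 7
80 | 80

Derivation:
After GROUP BY (5 rows):
orders.score | max_score
8 | 8
5 | 5
90 | 90
7 | 7
80 | 80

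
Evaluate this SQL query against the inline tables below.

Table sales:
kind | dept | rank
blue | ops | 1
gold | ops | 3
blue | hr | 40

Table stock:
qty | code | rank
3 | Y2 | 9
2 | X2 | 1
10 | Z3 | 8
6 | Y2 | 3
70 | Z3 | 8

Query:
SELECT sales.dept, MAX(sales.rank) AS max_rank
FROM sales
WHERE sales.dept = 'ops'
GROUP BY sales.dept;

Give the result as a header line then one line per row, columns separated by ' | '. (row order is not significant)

After WHERE (2 rows):
sales.kind | sales.dept | sales.rank
blue | ops | 1
gold | ops | 3
After GROUP BY (1 rows):
sales.dept | max_rank
ops | 3

== RESULT ==
sales.dept | max_rank
ops | 3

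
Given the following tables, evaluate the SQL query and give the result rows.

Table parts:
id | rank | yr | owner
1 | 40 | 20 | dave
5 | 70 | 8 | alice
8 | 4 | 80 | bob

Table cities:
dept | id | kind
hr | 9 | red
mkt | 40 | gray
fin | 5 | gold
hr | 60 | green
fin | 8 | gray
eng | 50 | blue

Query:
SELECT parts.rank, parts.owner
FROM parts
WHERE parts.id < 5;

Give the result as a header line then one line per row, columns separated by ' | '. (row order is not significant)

After WHERE (1 rows):
parts.id | parts.rank | parts.yr | parts.owner
1 | 40 | 20 | dave
After SELECT (1 rows):
parts.rank | parts.owner
40 | dave

== RESULT ==
parts.rank | parts.owner
40 | dave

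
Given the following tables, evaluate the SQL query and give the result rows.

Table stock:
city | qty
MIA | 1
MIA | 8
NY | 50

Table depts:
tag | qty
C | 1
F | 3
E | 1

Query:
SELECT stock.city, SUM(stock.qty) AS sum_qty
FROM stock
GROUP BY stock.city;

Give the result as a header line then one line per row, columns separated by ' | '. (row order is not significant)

== RESULT ==
stock.city | sum_qty
MIA | 9
NY | 50

Derivation:
After GROUP BY (2 rows):
stock.city | sum_qty
MIA | 9
NY | 50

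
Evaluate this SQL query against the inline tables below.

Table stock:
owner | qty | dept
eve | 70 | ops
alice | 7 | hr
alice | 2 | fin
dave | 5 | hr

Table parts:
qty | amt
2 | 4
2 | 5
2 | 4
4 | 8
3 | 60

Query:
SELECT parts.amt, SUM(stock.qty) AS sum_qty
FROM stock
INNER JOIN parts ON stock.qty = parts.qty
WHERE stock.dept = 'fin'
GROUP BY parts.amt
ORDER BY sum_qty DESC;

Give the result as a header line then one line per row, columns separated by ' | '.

After JOIN parts (3 rows):
stock.owner | stock.qty | stock.dept | parts.qty | parts.amt
alice | 2 | fin | 2 | 4
alice | 2 | fin | 2 | 5
alice | 2 | fin | 2 | 4
After WHERE (3 rows):
stock.owner | stock.qty | stock.dept | parts.qty | parts.amt
alice | 2 | fin | 2 | 4
alice | 2 | fin | 2 | 5
alice | 2 | fin | 2 | 4
After GROUP BY (2 rows):
parts.amt | sum_qty
4 | 4
5 | 2
After ORDER BY (2 rows):
parts.amt | sum_qty
4 | 4
5 | 2

== RESULT ==
parts.amt | sum_qty
4 | 4
5 | 2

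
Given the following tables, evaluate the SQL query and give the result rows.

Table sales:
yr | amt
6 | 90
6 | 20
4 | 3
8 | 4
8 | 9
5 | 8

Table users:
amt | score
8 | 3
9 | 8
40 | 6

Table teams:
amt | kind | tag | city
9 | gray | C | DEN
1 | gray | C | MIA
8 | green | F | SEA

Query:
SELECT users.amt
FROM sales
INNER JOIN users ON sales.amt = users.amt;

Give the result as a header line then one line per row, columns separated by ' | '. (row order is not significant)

After JOIN users (2 rows):
sales.yr | sales.amt | users.amt | users.score
8 | 9 | 9 | 8
5 | 8 | 8 | 3
After SELECT (2 rows):
users.amt
9
8

== RESULT ==
users.amt
9
8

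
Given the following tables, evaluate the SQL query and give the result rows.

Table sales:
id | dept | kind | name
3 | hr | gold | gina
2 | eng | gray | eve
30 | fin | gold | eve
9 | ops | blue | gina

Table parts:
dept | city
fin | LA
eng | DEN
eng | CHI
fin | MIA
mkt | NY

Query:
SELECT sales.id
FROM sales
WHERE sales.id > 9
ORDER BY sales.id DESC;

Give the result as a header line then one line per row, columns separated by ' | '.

After WHERE (1 rows):
sales.id | sales.dept | sales.kind | sales.name
30 | fin | gold | eve
After SELECT (1 rows):
sales.id
30
After ORDER BY (1 rows):
sales.id
30

== RESULT ==
sales.id
30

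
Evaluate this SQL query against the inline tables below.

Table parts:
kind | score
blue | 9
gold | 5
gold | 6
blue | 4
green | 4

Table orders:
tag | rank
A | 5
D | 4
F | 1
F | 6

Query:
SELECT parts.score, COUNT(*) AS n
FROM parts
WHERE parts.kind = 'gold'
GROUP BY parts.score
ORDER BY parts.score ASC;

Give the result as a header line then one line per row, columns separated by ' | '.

After WHERE (2 rows):
parts.kind | parts.score
gold | 5
gold | 6
After GROUP BY (2 rows):
parts.score | n
5 | 1
6 | 1
After ORDER BY (2 rows):
parts.score | n
5 | 1
6 | 1

== RESULT ==
parts.score | n
5 | 1
6 | 1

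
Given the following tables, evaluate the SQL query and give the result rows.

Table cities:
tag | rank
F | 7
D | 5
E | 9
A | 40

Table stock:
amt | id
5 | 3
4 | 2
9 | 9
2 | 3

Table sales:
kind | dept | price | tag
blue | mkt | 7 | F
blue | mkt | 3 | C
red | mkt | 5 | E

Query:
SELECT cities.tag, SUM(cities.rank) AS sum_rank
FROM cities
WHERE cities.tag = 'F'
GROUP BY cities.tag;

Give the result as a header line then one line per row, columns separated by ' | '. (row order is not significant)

== RESULT ==
cities.tag | sum_rank
F | 7

Derivation:
After WHERE (1 rows):
cities.tag | cities.rank
F | 7
After GROUP BY (1 rows):
cities.tag | sum_rank
F | 7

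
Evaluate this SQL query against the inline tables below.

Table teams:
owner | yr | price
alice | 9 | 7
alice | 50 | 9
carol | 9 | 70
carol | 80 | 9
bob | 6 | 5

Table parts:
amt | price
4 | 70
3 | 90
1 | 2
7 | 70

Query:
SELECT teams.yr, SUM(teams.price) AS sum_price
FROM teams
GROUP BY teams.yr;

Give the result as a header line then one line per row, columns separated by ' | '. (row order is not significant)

After GROUP BY (4 rows):
teams.yr | sum_price
9 | 77
50 | 9
80 | 9
6 | 5

== RESULT ==
teams.yr | sum_price
9 | 77
50 | 9
80 | 9
6 | 5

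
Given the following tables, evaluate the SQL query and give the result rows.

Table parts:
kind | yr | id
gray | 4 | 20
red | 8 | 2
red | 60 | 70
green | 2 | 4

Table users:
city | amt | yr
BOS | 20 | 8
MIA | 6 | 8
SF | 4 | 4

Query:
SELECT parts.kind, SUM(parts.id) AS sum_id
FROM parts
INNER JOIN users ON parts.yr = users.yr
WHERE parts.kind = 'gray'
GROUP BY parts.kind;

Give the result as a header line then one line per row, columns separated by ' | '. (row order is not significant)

== RESULT ==
parts.kind | sum_id
gray | 20

Derivation:
After JOIN users (3 rows):
parts.kind | parts.yr | parts.id | users.city | users.amt | users.yr
gray | 4 | 20 | SF | 4 | 4
red | 8 | 2 | BOS | 20 | 8
red | 8 | 2 | MIA | 6 | 8
After WHERE (1 rows):
parts.kind | parts.yr | parts.id | users.city | users.amt | users.yr
gray | 4 | 20 | SF | 4 | 4
After GROUP BY (1 rows):
parts.kind | sum_id
gray | 20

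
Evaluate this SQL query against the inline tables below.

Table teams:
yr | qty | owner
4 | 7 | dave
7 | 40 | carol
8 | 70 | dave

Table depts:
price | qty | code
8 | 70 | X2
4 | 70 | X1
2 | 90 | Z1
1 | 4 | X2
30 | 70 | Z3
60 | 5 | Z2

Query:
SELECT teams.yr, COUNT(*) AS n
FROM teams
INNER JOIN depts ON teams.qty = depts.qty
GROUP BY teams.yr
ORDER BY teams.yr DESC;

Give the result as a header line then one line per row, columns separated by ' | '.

== RESULT ==
teams.yr | n
8 | 3

Derivation:
After JOIN depts (3 rows):
teams.yr | teams.qty | teams.owner | depts.price | depts.qty | depts.code
8 | 70 | dave | 8 | 70 | X2
8 | 70 | dave | 4 | 70 | X1
8 | 70 | dave | 30 | 70 | Z3
After GROUP BY (1 rows):
teams.yr | n
8 | 3
After ORDER BY (1 rows):
teams.yr | n
8 | 3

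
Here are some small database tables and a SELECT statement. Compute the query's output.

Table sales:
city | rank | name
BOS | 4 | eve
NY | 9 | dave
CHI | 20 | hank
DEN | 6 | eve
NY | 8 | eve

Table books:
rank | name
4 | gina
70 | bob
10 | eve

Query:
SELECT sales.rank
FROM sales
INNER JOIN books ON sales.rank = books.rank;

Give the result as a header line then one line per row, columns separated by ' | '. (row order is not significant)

== RESULT ==
sales.rank
4

Derivation:
After JOIN books (1 rows):
sales.city | sales.rank | sales.name | books.rank | books.name
BOS | 4 | eve | 4 | gina
After SELECT (1 rows):
sales.rank
4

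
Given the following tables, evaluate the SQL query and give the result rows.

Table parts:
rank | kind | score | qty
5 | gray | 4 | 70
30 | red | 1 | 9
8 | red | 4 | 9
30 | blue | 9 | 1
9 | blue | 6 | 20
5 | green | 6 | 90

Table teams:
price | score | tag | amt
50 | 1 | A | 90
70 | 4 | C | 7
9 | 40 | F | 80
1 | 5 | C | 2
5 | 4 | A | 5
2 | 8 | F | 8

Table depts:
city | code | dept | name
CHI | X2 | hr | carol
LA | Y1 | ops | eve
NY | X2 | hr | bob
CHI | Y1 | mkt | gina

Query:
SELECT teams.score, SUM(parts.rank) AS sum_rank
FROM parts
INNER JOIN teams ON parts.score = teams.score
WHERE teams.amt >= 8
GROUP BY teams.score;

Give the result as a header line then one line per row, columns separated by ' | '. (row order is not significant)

== RESULT ==
teams.score | sum_rank
1 | 30

Derivation:
After JOIN teams (5 rows):
parts.rank | parts.kind | parts.score | parts.qty | teams.price | teams.score | teams.tag | teams.amt
5 | gray | 4 | 70 | 70 | 4 | C | 7
5 | gray | 4 | 70 | 5 | 4 | A | 5
30 | red | 1 | 9 | 50 | 1 | A | 90
8 | red | 4 | 9 | 70 | 4 | C | 7
8 | red | 4 | 9 | 5 | 4 | A | 5
After WHERE (1 rows):
parts.rank | parts.kind | parts.score | parts.qty | teams.price | teams.score | teams.tag | teams.amt
30 | red | 1 | 9 | 50 | 1 | A | 90
After GROUP BY (1 rows):
teams.score | sum_rank
1 | 30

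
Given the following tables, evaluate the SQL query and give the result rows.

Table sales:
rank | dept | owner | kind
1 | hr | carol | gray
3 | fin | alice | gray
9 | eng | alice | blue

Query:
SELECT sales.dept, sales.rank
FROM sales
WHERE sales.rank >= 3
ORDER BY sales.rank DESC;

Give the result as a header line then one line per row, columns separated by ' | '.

== RESULT ==
sales.dept | sales.rank
eng | 9
fin | 3

Derivation:
After WHERE (2 rows):
sales.rank | sales.dept | sales.owner | sales.kind
3 | fin | alice | gray
9 | eng | alice | blue
After SELECT (2 rows):
sales.dept | sales.rank
fin | 3
eng | 9
After ORDER BY (2 rows):
sales.dept | sales.rank
eng | 9
fin | 3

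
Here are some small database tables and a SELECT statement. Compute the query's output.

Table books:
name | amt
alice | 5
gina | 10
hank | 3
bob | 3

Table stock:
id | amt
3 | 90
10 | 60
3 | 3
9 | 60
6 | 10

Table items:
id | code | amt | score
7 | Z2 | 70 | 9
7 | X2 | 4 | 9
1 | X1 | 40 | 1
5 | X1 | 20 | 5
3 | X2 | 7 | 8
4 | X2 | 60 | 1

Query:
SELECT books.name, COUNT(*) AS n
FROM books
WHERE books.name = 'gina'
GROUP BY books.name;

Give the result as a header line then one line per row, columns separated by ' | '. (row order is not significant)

== RESULT ==
books.name | n
gina | 1

Derivation:
After WHERE (1 rows):
books.name | books.amt
gina | 10
After GROUP BY (1 rows):
books.name | n
gina | 1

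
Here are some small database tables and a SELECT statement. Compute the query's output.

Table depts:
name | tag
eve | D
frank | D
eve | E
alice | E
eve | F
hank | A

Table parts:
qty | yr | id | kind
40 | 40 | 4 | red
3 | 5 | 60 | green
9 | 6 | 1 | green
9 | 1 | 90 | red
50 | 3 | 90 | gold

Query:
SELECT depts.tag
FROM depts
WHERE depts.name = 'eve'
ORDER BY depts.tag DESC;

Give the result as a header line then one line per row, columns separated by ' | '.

After WHERE (3 rows):
depts.name | depts.tag
eve | D
eve | E
eve | F
After SELECT (3 rows):
depts.tag
D
E
F
After ORDER BY (3 rows):
depts.tag
F
E
D

== RESULT ==
depts.tag
F
E
D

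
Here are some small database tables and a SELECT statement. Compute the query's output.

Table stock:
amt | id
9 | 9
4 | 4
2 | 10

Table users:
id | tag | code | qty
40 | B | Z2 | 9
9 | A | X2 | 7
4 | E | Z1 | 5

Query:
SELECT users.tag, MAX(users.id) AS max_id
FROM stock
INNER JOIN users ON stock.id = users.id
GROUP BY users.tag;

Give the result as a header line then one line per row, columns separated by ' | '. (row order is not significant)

== RESULT ==
users.tag | max_id
A | 9
E | 4

Derivation:
After JOIN users (2 rows):
stock.amt | stock.id | users.id | users.tag | users.code | users.qty
9 | 9 | 9 | A | X2 | 7
4 | 4 | 4 | E | Z1 | 5
After GROUP BY (2 rows):
users.tag | max_id
A | 9
E | 4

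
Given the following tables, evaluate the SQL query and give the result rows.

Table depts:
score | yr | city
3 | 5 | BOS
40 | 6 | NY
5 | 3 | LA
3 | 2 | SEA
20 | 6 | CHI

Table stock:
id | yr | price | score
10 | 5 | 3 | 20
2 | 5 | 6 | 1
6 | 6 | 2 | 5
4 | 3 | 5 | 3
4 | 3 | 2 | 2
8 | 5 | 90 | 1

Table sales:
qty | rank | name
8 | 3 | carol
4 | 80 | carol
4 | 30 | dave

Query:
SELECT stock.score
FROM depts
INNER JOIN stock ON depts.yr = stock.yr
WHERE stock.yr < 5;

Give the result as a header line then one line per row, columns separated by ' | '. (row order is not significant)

== RESULT ==
stock.score
3
2

Derivation:
After JOIN stock (7 rows):
depts.score | depts.yr | depts.city | stock.id | stock.yr | stock.price | stock.score
3 | 5 | BOS | 10 | 5 | 3 | 20
3 | 5 | BOS | 2 | 5 | 6 | 1
3 | 5 | BOS | 8 | 5 | 90 | 1
40 | 6 | NY | 6 | 6 | 2 | 5
5 | 3 | LA | 4 | 3 | 5 | 3
5 | 3 | LA | 4 | 3 | 2 | 2
20 | 6 | CHI | 6 | 6 | 2 | 5
After WHERE (2 rows):
depts.score | depts.yr | depts.city | stock.id | stock.yr | stock.price | stock.score
5 | 3 | LA | 4 | 3 | 5 | 3
5 | 3 | LA | 4 | 3 | 2 | 2
After SELECT (2 rows):
stock.score
3
2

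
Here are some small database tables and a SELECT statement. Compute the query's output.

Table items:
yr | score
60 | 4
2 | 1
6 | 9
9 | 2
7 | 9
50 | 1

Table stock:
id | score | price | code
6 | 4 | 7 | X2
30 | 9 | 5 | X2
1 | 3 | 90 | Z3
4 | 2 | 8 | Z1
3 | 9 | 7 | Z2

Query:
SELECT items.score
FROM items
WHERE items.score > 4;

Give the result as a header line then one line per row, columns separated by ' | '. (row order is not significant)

After WHERE (2 rows):
items.yr | items.score
6 | 9
7 | 9
After SELECT (2 rows):
items.score
9
9

== RESULT ==
items.score
9
9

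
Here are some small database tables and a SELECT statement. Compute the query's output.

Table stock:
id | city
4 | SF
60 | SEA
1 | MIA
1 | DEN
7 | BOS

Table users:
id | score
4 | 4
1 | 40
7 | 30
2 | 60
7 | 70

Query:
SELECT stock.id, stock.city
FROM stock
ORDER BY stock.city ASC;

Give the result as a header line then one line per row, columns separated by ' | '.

After SELECT (5 rows):
stock.id | stock.city
4 | SF
60 | SEA
1 | MIA
1 | DEN
7 | BOS
After ORDER BY (5 rows):
stock.id | stock.city
7 | BOS
1 | DEN
1 | MIA
60 | SEA
4 | SF

== RESULT ==
stock.id | stock.city
7 | BOS
1 | DEN
1 | MIA
60 | SEA
4 | SF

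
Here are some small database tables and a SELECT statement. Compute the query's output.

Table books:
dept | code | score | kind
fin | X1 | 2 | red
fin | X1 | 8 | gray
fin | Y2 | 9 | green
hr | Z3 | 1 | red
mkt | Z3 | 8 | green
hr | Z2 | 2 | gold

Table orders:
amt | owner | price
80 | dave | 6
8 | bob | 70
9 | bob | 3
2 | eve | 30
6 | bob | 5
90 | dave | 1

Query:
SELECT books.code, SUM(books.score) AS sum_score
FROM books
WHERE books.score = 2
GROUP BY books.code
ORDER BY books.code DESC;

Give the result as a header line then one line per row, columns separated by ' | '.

== RESULT ==
books.code | sum_score
Z2 | 2
X1 | 2

Derivation:
After WHERE (2 rows):
books.dept | books.code | books.score | books.kind
fin | X1 | 2 | red
hr | Z2 | 2 | gold
After GROUP BY (2 rows):
books.code | sum_score
X1 | 2
Z2 | 2
After ORDER BY (2 rows):
books.code | sum_score
Z2 | 2
X1 | 2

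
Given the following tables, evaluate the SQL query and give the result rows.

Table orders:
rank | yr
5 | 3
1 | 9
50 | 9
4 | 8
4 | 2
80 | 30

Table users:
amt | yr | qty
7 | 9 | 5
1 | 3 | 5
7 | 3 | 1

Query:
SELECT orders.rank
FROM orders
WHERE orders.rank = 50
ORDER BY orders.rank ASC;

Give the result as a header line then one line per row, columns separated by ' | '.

After WHERE (1 rows):
orders.rank | orders.yr
50 | 9
After SELECT (1 rows):
orders.rank
50
After ORDER BY (1 rows):
orders.rank
50

== RESULT ==
orders.rank
50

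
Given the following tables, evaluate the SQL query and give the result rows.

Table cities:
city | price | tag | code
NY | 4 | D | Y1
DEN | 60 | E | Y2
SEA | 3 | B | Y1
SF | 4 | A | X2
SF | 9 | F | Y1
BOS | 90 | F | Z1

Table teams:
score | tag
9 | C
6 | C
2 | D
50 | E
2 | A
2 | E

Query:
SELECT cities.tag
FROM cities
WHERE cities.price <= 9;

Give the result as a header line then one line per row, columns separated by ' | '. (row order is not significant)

After WHERE (4 rows):
cities.city | cities.price | cities.tag | cities.code
NY | 4 | D | Y1
SEA | 3 | B | Y1
SF | 4 | A | X2
SF | 9 | F | Y1
After SELECT (4 rows):
cities.tag
D
B
A
F

== RESULT ==
cities.tag
D
B
A
F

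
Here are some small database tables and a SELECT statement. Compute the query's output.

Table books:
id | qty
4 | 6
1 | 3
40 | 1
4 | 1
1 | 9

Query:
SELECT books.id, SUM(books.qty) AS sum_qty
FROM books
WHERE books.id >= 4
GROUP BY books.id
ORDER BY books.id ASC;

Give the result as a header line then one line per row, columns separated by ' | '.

After WHERE (3 rows):
books.id | books.qty
4 | 6
40 | 1
4 | 1
After GROUP BY (2 rows):
books.id | sum_qty
4 | 7
40 | 1
After ORDER BY (2 rows):
books.id | sum_qty
4 | 7
40 | 1

== RESULT ==
books.id | sum_qty
4 | 7
40 | 1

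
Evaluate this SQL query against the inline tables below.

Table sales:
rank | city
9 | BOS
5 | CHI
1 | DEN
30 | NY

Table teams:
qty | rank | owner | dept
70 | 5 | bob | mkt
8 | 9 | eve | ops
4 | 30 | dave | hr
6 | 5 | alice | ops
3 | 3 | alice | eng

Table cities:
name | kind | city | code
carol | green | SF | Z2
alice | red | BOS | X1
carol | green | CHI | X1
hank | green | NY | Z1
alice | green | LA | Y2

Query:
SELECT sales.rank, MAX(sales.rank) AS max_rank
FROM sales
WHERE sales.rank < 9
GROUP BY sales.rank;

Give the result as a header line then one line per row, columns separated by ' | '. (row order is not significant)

After WHERE (2 rows):
sales.rank | sales.city
5 | CHI
1 | DEN
After GROUP BY (2 rows):
sales.rank | max_rank
5 | 5
1 | 1

== RESULT ==
sales.rank | max_rank
5 | 5
1 | 1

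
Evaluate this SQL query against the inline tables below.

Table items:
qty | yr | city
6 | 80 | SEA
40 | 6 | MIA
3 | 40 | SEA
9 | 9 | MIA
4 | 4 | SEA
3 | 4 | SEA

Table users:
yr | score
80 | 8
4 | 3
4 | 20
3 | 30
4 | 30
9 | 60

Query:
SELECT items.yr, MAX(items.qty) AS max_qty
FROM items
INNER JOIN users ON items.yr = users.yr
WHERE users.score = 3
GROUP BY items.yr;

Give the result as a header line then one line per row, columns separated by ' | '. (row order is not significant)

After JOIN users (8 rows):
items.qty | items.yr | items.city | users.yr | users.score
6 | 80 | SEA | 80 | 8
9 | 9 | MIA | 9 | 60
4 | 4 | SEA | 4 | 3
4 | 4 | SEA | 4 | 20
4 | 4 | SEA | 4 | 30
3 | 4 | SEA | 4 | 3
3 | 4 | SEA | 4 | 20
3 | 4 | SEA | 4 | 30
After WHERE (2 rows):
items.qty | items.yr | items.city | users.yr | users.score
4 | 4 | SEA | 4 | 3
3 | 4 | SEA | 4 | 3
After GROUP BY (1 rows):
items.yr | max_qty
4 | 4

== RESULT ==
items.yr | max_qty
4 | 4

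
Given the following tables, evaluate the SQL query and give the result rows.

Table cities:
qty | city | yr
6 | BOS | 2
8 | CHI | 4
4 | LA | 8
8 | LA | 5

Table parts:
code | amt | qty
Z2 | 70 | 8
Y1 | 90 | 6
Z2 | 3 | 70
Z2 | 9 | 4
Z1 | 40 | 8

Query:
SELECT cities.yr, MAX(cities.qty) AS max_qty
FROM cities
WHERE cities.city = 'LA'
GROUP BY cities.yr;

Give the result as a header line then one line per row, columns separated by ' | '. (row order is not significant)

== RESULT ==
cities.yr | max_qty
8 | 4
5 | 8

Derivation:
After WHERE (2 rows):
cities.qty | cities.city | cities.yr
4 | LA | 8
8 | LA | 5
After GROUP BY (2 rows):
cities.yr | max_qty
8 | 4
5 | 8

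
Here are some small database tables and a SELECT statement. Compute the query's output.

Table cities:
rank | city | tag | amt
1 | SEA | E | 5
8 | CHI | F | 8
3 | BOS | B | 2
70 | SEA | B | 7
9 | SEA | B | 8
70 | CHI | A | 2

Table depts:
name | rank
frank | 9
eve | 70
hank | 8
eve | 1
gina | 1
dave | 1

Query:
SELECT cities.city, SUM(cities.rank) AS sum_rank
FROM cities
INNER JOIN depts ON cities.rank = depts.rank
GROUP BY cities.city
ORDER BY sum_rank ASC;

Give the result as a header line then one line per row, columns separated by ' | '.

After JOIN depts (7 rows):
cities.rank | cities.city | cities.tag | cities.amt | depts.name | depts.rank
1 | SEA | E | 5 | eve | 1
1 | SEA | E | 5 | gina | 1
1 | SEA | E | 5 | dave | 1
8 | CHI | F | 8 | hank | 8
70 | SEA | B | 7 | eve | 70
9 | SEA | B | 8 | frank | 9
70 | CHI | A | 2 | eve | 70
After GROUP BY (2 rows):
cities.city | sum_rank
SEA | 82
CHI | 78
After ORDER BY (2 rows):
cities.city | sum_rank
CHI | 78
SEA | 82

== RESULT ==
cities.city | sum_rank
CHI | 78
SEA | 82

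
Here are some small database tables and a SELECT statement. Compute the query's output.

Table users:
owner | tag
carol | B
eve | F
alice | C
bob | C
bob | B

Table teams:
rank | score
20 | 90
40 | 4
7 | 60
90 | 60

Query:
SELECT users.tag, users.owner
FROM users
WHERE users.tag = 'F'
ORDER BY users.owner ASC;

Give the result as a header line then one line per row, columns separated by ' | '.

After WHERE (1 rows):
users.owner | users.tag
eve | F
After SELECT (1 rows):
users.tag | users.owner
F | eve
After ORDER BY (1 rows):
users.tag | users.owner
F | eve

== RESULT ==
users.tag | users.owner
F | eve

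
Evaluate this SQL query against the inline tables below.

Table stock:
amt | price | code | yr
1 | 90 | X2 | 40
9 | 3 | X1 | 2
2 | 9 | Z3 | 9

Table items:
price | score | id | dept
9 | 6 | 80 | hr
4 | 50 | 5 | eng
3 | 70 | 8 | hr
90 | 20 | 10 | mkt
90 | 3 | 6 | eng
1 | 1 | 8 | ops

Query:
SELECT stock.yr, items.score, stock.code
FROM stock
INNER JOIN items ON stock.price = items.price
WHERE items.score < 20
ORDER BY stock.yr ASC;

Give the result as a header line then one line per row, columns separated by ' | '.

== RESULT ==
stock.yr | items.score | stock.code
9 | 6 | Z3
40 | 3 | X2

Derivation:
After JOIN items (4 rows):
stock.amt | stock.price | stock.code | stock.yr | items.price | items.score | items.id | items.dept
1 | 90 | X2 | 40 | 90 | 20 | 10 | mkt
1 | 90 | X2 | 40 | 90 | 3 | 6 | eng
9 | 3 | X1 | 2 | 3 | 70 | 8 | hr
2 | 9 | Z3 | 9 | 9 | 6 | 80 | hr
After WHERE (2 rows):
stock.amt | stock.price | stock.code | stock.yr | items.price | items.score | items.id | items.dept
1 | 90 | X2 | 40 | 90 | 3 | 6 | eng
2 | 9 | Z3 | 9 | 9 | 6 | 80 | hr
After SELECT (2 rows):
stock.yr | items.score | stock.code
40 | 3 | X2
9 | 6 | Z3
After ORDER BY (2 rows):
stock.yr | items.score | stock.code
9 | 6 | Z3
40 | 3 | X2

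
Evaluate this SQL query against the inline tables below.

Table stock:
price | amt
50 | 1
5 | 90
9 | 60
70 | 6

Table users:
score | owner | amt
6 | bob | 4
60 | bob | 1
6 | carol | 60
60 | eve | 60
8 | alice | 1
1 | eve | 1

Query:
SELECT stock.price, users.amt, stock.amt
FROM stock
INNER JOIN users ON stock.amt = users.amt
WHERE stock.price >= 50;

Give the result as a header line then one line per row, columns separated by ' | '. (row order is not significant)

After JOIN users (5 rows):
stock.price | stock.amt | users.score | users.owner | users.amt
50 | 1 | 60 | bob | 1
50 | 1 | 8 | alice | 1
50 | 1 | 1 | eve | 1
9 | 60 | 6 | carol | 60
9 | 60 | 60 | eve | 60
After WHERE (3 rows):
stock.price | stock.amt | users.score | users.owner | users.amt
50 | 1 | 60 | bob | 1
50 | 1 | 8 | alice | 1
50 | 1 | 1 | eve | 1
After SELECT (3 rows):
stock.price | users.amt | stock.amt
50 | 1 | 1
50 | 1 | 1
50 | 1 | 1

== RESULT ==
stock.price | users.amt | stock.amt
50 | 1 | 1
50 | 1 | 1
50 | 1 | 1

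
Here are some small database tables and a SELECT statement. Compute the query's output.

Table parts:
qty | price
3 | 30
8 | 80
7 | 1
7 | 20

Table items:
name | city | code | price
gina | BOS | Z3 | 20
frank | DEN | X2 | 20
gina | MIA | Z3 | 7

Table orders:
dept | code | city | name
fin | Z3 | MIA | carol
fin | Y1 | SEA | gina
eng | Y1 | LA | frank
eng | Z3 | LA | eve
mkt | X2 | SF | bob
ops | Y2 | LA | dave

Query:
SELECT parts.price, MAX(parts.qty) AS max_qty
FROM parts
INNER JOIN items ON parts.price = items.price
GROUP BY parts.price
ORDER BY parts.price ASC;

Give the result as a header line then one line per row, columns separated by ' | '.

== RESULT ==
parts.price | max_qty
20 | 7

Derivation:
After JOIN items (2 rows):
parts.qty | parts.price | items.name | items.city | items.code | items.price
7 | 20 | gina | BOS | Z3 | 20
7 | 20 | frank | DEN | X2 | 20
After GROUP BY (1 rows):
parts.price | max_qty
20 | 7
After ORDER BY (1 rows):
parts.price | max_qty
20 | 7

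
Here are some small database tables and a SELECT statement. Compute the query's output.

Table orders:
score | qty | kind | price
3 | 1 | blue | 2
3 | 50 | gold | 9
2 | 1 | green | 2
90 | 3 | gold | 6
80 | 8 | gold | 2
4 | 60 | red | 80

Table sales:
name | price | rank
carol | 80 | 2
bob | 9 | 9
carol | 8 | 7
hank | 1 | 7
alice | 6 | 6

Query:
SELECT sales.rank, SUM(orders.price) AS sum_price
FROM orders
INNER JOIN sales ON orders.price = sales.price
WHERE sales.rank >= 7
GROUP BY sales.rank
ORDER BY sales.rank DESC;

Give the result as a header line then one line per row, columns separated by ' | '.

After JOIN sales (3 rows):
orders.score | orders.qty | orders.kind | orders.price | sales.name | sales.price | sales.rank
3 | 50 | gold | 9 | bob | 9 | 9
90 | 3 | gold | 6 | alice | 6 | 6
4 | 60 | red | 80 | carol | 80 | 2
After WHERE (1 rows):
orders.score | orders.qty | orders.kind | orders.price | sales.name | sales.price | sales.rank
3 | 50 | gold | 9 | bob | 9 | 9
After GROUP BY (1 rows):
sales.rank | sum_price
9 | 9
After ORDER BY (1 rows):
sales.rank | sum_price
9 | 9

== RESULT ==
sales.rank | sum_price
9 | 9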